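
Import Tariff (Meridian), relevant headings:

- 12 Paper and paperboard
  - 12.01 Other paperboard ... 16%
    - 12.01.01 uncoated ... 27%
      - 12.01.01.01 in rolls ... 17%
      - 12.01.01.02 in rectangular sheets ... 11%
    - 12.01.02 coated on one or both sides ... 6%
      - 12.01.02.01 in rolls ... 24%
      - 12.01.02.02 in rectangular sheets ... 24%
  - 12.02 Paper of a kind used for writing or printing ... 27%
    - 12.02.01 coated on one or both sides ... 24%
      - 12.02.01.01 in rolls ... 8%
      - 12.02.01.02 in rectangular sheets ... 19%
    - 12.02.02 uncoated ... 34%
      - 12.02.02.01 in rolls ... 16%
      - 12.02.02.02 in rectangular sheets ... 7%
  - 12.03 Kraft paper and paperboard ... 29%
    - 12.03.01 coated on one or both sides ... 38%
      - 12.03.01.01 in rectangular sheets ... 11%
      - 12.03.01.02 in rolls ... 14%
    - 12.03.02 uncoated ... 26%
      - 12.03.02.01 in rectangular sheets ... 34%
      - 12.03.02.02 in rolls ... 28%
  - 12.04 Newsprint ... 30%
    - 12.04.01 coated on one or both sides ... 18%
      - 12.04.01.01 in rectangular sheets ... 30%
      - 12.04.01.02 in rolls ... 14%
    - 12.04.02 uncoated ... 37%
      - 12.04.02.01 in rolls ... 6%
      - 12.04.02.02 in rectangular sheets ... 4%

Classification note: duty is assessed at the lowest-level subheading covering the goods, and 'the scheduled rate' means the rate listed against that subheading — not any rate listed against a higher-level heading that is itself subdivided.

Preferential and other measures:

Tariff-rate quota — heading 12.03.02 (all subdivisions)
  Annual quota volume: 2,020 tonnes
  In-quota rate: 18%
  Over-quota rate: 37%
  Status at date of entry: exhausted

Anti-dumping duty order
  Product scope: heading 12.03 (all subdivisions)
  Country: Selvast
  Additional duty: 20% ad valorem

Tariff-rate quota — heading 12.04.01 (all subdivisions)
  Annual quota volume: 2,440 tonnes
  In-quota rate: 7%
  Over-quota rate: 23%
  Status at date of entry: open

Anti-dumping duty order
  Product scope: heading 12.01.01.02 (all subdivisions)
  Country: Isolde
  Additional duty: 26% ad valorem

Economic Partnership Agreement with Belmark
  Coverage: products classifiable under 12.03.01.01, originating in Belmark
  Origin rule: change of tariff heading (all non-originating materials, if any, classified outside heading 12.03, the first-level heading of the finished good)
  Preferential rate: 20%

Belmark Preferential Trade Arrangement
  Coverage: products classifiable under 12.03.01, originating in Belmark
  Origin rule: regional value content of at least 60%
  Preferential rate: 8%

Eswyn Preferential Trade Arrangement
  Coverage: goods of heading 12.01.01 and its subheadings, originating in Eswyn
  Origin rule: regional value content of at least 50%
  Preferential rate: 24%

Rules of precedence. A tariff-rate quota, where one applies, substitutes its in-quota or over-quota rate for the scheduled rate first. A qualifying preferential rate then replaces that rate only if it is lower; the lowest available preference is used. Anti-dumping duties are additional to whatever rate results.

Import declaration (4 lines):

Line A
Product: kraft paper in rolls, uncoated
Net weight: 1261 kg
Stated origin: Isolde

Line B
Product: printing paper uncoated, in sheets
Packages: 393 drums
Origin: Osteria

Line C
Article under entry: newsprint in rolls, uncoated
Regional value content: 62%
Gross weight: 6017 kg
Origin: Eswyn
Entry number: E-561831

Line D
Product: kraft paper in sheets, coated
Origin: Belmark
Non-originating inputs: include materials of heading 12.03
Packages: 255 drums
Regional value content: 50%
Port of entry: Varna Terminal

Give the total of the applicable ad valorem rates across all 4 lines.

61%

Line A: kraft paper → 12.03; uncoated → 12.03.02; in rolls → 12.03.02.02. Scheduled 28%. quota on 12.03.02 exhausted → over-quota 37%. → 37%.
Line B: printing paper → 12.02; uncoated → 12.02.02; in sheets → 12.02.02.02. Scheduled 7%. No special measure applies. → 7%.
Line C: newsprint → 12.04; uncoated → 12.04.02; in rolls → 12.04.02.01. Scheduled 6%. Eswyn agreement on 12.01.01: 12.04.02.01 not covered. → 6%.
Line D: kraft paper → 12.03; coated → 12.03.01; in sheets → 12.03.01.01. Scheduled 11%. Belmark agreement on 12.03.01.01: CTH not met; Belmark agreement on 12.03.01: RVC < 60%. → 11%.
Sum: 37% + 7% + 6% + 11% = 61%.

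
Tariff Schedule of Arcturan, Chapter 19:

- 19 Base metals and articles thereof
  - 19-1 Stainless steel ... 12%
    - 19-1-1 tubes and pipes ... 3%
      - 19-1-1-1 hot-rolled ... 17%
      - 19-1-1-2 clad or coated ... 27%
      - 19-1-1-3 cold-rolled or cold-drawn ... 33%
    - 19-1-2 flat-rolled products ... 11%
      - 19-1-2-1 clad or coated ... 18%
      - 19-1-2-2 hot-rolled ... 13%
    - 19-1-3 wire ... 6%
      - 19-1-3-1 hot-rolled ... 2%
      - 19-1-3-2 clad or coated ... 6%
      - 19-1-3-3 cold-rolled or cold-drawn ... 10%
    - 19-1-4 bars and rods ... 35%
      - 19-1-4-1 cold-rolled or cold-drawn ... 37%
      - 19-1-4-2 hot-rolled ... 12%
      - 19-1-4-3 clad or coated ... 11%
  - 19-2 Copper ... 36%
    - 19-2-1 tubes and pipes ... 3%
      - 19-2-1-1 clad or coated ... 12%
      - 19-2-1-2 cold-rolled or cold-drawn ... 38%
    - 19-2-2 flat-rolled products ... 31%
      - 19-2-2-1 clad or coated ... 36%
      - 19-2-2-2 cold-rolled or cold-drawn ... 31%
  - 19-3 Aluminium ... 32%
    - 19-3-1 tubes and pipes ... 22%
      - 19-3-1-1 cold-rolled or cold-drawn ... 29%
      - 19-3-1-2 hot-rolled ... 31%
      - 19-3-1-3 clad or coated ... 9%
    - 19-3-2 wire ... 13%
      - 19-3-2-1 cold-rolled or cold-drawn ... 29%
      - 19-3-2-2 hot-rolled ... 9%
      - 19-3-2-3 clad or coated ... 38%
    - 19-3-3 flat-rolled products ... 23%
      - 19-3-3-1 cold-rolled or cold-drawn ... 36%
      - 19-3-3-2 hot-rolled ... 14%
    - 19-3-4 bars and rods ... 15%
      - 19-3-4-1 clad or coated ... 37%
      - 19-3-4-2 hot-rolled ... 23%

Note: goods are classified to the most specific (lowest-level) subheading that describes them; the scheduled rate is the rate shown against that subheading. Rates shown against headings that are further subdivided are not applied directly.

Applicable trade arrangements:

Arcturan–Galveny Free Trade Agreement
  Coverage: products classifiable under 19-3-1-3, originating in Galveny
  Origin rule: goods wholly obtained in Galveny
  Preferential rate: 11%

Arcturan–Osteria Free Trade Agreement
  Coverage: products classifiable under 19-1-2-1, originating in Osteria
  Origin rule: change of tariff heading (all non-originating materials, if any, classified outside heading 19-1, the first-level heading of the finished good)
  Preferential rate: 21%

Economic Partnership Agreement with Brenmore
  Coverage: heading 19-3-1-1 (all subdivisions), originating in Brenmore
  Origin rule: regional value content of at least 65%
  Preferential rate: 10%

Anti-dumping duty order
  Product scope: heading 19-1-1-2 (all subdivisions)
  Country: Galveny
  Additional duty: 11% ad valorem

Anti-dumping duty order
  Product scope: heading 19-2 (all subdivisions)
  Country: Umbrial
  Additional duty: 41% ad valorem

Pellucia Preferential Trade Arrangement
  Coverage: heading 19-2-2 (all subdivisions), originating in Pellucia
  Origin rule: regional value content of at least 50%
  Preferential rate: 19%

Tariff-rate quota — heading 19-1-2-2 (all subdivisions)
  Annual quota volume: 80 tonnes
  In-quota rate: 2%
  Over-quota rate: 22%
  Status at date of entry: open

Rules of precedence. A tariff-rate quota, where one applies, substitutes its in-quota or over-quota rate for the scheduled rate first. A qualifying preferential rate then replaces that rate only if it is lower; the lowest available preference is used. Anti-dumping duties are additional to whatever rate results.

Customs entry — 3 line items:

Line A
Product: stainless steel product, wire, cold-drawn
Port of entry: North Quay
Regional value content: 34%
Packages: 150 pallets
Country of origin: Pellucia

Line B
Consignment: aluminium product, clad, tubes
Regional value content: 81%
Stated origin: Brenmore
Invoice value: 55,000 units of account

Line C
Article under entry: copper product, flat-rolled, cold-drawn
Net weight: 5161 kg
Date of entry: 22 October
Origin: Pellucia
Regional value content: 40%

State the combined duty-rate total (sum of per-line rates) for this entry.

50%

Line A: stainless steel → 19-1; wire → 19-1-3; cold-drawn → 19-1-3-3. Scheduled 10%. Pellucia agreement on 19-2-2: 19-1-3-3 not covered. → 10%.
Line B: aluminium → 19-3; tubes → 19-3-1; clad → 19-3-1-3. Scheduled 9%. Brenmore agreement on 19-3-1-1: 19-3-1-3 not covered. → 9%.
Line C: copper → 19-2; flat-rolled → 19-2-2; cold-drawn → 19-2-2-2. Scheduled 31%. Pellucia agreement on 19-2-2: RVC < 50%. → 31%.
Sum: 10% + 9% + 31% = 50%.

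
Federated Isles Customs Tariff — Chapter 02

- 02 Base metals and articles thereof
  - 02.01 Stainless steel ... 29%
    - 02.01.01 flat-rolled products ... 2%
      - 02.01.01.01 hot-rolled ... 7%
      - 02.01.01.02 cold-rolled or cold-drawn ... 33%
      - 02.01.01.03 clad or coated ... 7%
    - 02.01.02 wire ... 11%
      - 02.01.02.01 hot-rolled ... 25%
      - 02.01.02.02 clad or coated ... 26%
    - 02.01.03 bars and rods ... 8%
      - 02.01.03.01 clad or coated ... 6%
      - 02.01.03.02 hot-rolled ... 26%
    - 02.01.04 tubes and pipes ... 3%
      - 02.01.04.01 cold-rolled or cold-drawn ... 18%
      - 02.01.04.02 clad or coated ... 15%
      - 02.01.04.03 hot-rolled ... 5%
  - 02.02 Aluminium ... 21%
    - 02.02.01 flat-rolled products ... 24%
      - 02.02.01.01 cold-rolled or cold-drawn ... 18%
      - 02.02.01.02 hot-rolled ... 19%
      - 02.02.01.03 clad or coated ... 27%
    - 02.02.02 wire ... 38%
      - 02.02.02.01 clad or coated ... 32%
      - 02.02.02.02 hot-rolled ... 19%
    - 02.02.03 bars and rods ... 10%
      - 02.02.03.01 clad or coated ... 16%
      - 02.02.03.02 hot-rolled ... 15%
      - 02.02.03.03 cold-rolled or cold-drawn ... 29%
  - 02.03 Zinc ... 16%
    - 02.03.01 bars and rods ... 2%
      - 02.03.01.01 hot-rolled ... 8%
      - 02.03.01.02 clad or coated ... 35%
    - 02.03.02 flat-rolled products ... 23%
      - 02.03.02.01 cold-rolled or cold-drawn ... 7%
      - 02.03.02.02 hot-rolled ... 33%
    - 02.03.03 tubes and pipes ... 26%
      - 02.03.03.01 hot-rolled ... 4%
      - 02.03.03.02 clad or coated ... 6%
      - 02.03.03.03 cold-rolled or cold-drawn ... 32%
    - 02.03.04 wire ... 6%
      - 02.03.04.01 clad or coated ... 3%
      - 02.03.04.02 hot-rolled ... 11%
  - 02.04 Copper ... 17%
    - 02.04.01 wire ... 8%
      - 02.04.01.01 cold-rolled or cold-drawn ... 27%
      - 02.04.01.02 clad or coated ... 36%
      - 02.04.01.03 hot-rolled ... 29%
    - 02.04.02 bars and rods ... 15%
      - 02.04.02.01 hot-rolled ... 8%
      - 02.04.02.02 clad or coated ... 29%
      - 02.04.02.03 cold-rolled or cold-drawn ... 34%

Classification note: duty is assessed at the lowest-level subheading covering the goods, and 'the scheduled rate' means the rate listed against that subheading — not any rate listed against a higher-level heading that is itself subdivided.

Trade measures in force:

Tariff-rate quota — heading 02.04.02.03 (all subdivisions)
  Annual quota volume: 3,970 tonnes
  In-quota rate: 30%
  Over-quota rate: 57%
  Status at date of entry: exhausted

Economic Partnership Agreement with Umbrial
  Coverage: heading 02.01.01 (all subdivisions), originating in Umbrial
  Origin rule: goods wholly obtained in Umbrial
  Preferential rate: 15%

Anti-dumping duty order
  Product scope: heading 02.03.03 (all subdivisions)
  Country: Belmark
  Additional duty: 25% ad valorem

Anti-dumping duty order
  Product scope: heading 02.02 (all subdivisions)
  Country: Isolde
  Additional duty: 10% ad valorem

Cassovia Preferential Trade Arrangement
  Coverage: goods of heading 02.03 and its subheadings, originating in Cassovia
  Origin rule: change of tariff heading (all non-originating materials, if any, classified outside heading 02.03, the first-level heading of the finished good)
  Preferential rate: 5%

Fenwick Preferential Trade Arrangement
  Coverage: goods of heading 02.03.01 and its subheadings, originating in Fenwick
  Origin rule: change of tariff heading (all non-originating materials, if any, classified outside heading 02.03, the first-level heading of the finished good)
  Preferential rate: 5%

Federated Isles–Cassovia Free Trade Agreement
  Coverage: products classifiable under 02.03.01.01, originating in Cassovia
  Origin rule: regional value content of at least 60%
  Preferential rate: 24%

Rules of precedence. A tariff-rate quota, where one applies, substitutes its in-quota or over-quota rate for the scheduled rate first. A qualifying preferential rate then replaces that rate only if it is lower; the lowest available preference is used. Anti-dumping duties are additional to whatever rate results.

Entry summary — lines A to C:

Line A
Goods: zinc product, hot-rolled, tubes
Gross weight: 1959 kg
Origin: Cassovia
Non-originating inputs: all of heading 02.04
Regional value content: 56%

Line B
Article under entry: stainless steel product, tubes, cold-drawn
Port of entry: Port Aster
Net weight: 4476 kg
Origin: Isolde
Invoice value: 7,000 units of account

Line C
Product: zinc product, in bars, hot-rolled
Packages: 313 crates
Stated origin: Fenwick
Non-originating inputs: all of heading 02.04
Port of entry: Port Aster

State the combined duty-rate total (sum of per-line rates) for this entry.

27%

Line A: zinc → 02.03; tubes → 02.03.03; hot-rolled → 02.03.03.01. Scheduled 4%. Cassovia agreement on 02.03: CTH met → 5% available; Cassovia agreement on 02.03.01.01: 02.03.03.01 not covered; preference 5% not lower than 4% → no reduction. → 4%.
Line B: stainless steel → 02.01; tubes → 02.01.04; cold-drawn → 02.01.04.01. Scheduled 18%. No special measure applies. → 18%.
Line C: zinc → 02.03; in bars → 02.03.01; hot-rolled → 02.03.01.01. Scheduled 8%. Fenwick agreement on 02.03.01: CTH met → 5% available; preferential 5%. → 5%.
Sum: 4% + 18% + 5% = 27%.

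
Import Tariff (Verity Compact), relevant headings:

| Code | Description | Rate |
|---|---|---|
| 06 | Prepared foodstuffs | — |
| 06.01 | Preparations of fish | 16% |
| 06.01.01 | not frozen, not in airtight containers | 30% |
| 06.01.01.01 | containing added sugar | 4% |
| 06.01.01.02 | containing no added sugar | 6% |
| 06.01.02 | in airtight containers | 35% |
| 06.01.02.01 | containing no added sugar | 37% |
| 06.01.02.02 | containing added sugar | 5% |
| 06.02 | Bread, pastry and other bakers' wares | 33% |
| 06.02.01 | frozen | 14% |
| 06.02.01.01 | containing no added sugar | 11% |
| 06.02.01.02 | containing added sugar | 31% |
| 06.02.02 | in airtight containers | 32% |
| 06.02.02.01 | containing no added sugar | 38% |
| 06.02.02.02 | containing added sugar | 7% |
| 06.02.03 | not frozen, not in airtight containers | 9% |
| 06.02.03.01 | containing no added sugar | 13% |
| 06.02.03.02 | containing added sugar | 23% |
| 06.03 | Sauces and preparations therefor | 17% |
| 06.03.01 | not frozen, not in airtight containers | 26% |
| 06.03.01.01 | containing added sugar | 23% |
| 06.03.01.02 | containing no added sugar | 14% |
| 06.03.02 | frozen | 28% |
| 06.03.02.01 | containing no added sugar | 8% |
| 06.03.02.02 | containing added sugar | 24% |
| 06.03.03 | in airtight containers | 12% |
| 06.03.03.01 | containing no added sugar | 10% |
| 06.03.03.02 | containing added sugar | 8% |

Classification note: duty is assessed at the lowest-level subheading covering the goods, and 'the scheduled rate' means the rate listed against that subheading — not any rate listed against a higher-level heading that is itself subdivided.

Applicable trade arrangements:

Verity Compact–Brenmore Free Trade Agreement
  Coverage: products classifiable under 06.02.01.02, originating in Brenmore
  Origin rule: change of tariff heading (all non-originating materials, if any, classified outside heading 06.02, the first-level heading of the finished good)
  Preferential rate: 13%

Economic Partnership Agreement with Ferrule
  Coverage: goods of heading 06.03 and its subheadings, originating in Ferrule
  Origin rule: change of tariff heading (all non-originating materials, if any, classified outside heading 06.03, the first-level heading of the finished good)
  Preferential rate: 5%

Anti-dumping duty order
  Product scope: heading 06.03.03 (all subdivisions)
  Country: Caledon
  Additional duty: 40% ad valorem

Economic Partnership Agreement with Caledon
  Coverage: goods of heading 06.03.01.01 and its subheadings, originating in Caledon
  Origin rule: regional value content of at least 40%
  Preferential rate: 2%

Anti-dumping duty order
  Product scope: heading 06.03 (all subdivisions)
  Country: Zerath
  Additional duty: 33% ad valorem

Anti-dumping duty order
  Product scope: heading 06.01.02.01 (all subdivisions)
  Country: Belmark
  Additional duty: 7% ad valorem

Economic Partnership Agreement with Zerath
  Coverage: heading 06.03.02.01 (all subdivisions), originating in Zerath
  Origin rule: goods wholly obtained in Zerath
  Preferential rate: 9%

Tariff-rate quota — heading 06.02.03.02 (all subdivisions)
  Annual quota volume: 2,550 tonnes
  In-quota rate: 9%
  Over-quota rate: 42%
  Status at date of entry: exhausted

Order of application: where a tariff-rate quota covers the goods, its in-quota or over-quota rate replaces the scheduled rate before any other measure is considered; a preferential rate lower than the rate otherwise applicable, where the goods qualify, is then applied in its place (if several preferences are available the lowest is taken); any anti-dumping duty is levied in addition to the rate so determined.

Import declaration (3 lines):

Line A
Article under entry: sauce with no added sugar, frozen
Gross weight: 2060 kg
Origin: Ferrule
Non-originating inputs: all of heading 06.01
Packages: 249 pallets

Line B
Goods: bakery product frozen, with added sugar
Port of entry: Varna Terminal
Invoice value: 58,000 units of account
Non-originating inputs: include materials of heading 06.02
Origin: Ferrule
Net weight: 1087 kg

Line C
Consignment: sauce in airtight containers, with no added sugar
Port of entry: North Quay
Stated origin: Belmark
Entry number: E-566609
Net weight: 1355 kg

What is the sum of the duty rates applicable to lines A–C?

46%

Line A: sauce → 06.03; frozen → 06.03.02; with no added sugar → 06.03.02.01. Scheduled 8%. Ferrule agreement on 06.03: CTH met → 5% available; preferential 5%. → 5%.
Line B: bakery product → 06.02; frozen → 06.02.01; with added sugar → 06.02.01.02. Scheduled 31%. Ferrule agreement on 06.03: 06.02.01.02 not covered. → 31%.
Line C: sauce → 06.03; in airtight containers → 06.03.03; with no added sugar → 06.03.03.01. Scheduled 10%. No special measure applies. → 10%.
Sum: 5% + 31% + 10% = 46%.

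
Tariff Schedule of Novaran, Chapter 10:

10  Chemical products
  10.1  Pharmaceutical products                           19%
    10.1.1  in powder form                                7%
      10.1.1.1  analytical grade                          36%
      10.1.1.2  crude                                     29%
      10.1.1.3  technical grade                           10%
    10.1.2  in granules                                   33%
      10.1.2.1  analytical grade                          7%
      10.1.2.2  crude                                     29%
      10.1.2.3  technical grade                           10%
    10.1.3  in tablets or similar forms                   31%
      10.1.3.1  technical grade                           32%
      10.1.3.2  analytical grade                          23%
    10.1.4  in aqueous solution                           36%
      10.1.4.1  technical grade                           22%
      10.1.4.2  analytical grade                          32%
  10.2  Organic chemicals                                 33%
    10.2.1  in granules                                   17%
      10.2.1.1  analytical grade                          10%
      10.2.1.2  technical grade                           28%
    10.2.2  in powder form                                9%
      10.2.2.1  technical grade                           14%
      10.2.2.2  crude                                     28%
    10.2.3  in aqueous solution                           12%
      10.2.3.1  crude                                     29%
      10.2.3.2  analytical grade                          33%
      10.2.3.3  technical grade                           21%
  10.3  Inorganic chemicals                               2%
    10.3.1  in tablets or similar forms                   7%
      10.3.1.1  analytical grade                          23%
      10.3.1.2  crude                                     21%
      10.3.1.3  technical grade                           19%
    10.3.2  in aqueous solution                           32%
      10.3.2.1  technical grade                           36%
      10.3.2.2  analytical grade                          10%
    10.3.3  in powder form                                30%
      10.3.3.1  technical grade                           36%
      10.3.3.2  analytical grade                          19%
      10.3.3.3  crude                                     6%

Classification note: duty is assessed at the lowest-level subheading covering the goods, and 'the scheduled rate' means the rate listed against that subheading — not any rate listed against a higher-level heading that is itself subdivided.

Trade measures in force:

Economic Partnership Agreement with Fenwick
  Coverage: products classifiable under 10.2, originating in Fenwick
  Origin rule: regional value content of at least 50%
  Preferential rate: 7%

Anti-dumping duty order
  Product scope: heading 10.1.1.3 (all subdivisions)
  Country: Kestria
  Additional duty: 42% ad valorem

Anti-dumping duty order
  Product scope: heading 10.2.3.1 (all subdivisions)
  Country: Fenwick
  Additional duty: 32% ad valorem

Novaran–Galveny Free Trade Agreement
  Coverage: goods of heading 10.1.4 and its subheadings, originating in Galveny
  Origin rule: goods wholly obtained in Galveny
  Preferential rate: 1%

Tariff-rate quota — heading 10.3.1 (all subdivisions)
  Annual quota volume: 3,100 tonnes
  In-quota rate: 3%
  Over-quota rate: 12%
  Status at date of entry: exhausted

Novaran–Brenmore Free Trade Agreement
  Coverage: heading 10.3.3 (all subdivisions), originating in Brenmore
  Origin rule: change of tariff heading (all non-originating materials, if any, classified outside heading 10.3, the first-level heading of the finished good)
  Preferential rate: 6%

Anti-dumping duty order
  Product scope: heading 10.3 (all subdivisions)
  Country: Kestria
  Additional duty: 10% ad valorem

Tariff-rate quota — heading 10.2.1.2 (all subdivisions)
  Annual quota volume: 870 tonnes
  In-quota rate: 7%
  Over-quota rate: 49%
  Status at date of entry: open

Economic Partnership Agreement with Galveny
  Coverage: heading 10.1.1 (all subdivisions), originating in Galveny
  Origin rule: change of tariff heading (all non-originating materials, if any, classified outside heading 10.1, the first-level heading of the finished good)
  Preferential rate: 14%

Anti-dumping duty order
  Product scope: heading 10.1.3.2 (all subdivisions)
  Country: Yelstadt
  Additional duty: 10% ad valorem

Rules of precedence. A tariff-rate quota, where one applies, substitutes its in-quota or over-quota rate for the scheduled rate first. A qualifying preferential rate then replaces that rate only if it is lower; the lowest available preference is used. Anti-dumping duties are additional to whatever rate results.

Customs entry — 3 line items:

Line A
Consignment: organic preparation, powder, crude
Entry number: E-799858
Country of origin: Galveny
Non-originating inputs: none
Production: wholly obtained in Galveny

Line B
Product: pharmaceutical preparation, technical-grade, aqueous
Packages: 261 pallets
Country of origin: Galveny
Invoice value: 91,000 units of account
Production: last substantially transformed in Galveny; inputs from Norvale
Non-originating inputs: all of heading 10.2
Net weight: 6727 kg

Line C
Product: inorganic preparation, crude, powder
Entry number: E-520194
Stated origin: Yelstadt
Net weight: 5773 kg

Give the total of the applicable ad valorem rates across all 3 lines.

56%

Line A: organic → 10.2; powder → 10.2.2; crude → 10.2.2.2. Scheduled 28%. Galveny agreement on 10.1.4: 10.2.2.2 not covered; Galveny agreement on 10.1.1: 10.2.2.2 not covered. → 28%.
Line B: pharmaceutical → 10.1; aqueous → 10.1.4; technical-grade → 10.1.4.1. Scheduled 22%. Galveny agreement on 10.1.4: not wholly obtained; Galveny agreement on 10.1.1: 10.1.4.1 not covered. → 22%.
Line C: inorganic → 10.3; powder → 10.3.3; crude → 10.3.3.3. Scheduled 6%. No special measure applies. → 6%.
Sum: 28% + 22% + 6% = 56%.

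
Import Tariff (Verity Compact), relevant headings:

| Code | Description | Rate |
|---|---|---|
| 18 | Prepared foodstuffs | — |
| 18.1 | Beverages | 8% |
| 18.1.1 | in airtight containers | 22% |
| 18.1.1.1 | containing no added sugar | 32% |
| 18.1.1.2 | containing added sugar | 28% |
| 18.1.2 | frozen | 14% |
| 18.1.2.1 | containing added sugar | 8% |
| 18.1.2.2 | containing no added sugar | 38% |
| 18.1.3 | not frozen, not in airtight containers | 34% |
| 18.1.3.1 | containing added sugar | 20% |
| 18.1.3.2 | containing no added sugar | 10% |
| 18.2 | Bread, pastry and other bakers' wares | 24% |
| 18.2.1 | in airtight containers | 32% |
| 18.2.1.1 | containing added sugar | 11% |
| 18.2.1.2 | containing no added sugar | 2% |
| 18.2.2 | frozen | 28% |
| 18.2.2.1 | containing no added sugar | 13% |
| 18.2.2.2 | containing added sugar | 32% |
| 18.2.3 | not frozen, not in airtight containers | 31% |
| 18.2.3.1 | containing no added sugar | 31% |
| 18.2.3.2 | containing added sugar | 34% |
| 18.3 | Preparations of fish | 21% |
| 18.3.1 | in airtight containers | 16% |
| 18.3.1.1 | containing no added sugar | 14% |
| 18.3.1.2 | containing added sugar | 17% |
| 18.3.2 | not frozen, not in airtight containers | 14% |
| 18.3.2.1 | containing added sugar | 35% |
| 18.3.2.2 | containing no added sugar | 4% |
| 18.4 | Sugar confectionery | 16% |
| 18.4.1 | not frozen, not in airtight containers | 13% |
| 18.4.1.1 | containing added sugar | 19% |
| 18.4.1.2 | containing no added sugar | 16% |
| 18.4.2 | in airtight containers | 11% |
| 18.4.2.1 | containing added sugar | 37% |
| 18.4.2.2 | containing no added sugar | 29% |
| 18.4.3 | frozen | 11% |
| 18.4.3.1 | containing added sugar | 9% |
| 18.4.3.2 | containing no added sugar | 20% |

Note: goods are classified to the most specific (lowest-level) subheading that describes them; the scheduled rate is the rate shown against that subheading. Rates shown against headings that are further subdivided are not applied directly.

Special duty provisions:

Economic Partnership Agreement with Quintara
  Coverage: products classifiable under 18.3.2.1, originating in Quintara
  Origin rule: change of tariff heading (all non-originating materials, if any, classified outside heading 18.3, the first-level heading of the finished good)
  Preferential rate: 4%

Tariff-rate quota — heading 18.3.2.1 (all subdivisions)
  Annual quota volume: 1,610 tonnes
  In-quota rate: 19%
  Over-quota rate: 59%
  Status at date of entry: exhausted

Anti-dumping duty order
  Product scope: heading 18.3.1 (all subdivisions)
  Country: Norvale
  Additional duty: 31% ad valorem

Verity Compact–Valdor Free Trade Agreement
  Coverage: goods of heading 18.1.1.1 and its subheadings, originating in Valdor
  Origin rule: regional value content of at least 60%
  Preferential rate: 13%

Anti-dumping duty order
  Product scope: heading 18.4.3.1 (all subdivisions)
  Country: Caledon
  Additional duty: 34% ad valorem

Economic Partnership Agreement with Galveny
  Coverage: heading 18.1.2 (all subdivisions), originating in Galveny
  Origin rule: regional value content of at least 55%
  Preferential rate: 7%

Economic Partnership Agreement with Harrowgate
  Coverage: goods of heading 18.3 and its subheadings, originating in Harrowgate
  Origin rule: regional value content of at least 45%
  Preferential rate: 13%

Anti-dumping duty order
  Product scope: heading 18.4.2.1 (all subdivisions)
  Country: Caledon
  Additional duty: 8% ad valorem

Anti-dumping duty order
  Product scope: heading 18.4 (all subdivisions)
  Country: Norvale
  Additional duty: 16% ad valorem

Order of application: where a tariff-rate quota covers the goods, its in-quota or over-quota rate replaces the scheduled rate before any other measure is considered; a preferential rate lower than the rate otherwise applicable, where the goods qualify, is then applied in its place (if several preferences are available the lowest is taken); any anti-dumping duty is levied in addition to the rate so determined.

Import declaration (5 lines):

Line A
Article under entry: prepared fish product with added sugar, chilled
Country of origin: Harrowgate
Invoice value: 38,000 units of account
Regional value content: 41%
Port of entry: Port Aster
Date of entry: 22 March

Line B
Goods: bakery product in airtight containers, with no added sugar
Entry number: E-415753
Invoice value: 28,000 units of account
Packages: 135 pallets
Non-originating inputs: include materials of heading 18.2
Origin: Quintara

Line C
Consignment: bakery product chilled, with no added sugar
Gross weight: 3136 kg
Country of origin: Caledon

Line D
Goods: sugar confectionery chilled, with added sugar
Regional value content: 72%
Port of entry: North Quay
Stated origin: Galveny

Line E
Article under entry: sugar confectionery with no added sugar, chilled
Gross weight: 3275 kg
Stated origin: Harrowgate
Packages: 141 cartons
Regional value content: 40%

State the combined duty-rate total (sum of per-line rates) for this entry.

Line A: prepared fish product → 18.3; chilled → 18.3.2; with added sugar → 18.3.2.1. Scheduled 35%. quota on 18.3.2.1 exhausted → over-quota 59%; Harrowgate agreement on 18.3: RVC < 45%. → 59%.
Line B: bakery product → 18.2; in airtight containers → 18.2.1; with no added sugar → 18.2.1.2. Scheduled 2%. Quintara agreement on 18.3.2.1: 18.2.1.2 not covered. → 2%.
Line C: bakery product → 18.2; chilled → 18.2.3; with no added sugar → 18.2.3.1. Scheduled 31%. No special measure applies. → 31%.
Line D: sugar confectionery → 18.4; chilled → 18.4.1; with added sugar → 18.4.1.1. Scheduled 19%. Galveny agreement on 18.1.2: 18.4.1.1 not covered. → 19%.
Line E: sugar confectionery → 18.4; chilled → 18.4.1; with no added sugar → 18.4.1.2. Scheduled 16%. Harrowgate agreement on 18.3: 18.4.1.2 not covered. → 16%.
Sum: 59% + 2% + 31% + 19% + 16% = 127%.

127%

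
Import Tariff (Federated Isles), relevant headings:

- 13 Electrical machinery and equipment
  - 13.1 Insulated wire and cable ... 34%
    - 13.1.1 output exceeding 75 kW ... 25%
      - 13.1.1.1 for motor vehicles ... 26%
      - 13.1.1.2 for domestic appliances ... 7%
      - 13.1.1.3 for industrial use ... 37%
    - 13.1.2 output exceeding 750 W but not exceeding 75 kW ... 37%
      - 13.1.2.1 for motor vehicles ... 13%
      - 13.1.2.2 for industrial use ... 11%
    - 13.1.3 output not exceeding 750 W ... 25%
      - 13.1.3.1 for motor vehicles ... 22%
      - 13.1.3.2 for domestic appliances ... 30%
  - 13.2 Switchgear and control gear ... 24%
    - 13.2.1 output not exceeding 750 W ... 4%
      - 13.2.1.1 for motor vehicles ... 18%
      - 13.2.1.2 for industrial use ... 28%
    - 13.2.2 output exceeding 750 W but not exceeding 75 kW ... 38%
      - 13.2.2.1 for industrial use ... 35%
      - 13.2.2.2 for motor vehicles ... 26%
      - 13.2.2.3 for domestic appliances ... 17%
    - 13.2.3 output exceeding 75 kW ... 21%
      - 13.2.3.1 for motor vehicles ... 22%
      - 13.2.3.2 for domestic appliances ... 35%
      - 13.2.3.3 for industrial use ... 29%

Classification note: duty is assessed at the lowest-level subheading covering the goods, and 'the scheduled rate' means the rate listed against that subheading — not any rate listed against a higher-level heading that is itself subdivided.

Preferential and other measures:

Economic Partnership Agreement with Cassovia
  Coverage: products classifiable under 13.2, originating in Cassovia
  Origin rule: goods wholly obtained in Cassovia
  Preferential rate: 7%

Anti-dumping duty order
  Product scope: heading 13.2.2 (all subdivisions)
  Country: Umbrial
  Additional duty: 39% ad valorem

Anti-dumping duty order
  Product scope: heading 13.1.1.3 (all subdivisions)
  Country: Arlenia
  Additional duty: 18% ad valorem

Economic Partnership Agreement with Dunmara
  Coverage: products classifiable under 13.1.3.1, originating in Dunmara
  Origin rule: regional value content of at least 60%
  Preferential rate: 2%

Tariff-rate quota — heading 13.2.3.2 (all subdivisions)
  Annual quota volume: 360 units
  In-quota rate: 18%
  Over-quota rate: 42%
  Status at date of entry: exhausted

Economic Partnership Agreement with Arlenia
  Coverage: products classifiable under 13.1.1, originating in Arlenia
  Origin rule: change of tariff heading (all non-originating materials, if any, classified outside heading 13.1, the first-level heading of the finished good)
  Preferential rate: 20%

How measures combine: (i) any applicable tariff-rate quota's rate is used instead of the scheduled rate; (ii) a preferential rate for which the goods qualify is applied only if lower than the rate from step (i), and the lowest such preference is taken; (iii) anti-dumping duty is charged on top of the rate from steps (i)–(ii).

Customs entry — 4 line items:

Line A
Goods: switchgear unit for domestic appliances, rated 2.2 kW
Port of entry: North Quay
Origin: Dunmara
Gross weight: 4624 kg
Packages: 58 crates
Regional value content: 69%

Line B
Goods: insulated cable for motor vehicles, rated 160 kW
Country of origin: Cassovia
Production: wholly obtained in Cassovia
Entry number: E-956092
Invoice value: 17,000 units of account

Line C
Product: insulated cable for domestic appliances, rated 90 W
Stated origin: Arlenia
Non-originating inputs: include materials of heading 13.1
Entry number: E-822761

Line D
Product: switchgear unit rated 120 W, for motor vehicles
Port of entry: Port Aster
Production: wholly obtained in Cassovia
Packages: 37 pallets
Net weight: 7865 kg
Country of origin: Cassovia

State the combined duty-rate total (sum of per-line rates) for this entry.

80%

Line A: switchgear unit → 13.2; rated 2.2 kW → 13.2.2; for domestic appliances → 13.2.2.3. Scheduled 17%. Dunmara agreement on 13.1.3.1: 13.2.2.3 not covered. → 17%.
Line B: insulated cable → 13.1; rated 160 kW → 13.1.1; for motor vehicles → 13.1.1.1. Scheduled 26%. Cassovia agreement on 13.2: 13.1.1.1 not covered. → 26%.
Line C: insulated cable → 13.1; rated 90 W → 13.1.3; for domestic appliances → 13.1.3.2. Scheduled 30%. Arlenia agreement on 13.1.1: 13.1.3.2 not covered. → 30%.
Line D: switchgear unit → 13.2; rated 120 W → 13.2.1; for motor vehicles → 13.2.1.1. Scheduled 18%. Cassovia agreement on 13.2: wholly obtained → 7% available; preferential 7%. → 7%.
Sum: 17% + 26% + 30% + 7% = 80%.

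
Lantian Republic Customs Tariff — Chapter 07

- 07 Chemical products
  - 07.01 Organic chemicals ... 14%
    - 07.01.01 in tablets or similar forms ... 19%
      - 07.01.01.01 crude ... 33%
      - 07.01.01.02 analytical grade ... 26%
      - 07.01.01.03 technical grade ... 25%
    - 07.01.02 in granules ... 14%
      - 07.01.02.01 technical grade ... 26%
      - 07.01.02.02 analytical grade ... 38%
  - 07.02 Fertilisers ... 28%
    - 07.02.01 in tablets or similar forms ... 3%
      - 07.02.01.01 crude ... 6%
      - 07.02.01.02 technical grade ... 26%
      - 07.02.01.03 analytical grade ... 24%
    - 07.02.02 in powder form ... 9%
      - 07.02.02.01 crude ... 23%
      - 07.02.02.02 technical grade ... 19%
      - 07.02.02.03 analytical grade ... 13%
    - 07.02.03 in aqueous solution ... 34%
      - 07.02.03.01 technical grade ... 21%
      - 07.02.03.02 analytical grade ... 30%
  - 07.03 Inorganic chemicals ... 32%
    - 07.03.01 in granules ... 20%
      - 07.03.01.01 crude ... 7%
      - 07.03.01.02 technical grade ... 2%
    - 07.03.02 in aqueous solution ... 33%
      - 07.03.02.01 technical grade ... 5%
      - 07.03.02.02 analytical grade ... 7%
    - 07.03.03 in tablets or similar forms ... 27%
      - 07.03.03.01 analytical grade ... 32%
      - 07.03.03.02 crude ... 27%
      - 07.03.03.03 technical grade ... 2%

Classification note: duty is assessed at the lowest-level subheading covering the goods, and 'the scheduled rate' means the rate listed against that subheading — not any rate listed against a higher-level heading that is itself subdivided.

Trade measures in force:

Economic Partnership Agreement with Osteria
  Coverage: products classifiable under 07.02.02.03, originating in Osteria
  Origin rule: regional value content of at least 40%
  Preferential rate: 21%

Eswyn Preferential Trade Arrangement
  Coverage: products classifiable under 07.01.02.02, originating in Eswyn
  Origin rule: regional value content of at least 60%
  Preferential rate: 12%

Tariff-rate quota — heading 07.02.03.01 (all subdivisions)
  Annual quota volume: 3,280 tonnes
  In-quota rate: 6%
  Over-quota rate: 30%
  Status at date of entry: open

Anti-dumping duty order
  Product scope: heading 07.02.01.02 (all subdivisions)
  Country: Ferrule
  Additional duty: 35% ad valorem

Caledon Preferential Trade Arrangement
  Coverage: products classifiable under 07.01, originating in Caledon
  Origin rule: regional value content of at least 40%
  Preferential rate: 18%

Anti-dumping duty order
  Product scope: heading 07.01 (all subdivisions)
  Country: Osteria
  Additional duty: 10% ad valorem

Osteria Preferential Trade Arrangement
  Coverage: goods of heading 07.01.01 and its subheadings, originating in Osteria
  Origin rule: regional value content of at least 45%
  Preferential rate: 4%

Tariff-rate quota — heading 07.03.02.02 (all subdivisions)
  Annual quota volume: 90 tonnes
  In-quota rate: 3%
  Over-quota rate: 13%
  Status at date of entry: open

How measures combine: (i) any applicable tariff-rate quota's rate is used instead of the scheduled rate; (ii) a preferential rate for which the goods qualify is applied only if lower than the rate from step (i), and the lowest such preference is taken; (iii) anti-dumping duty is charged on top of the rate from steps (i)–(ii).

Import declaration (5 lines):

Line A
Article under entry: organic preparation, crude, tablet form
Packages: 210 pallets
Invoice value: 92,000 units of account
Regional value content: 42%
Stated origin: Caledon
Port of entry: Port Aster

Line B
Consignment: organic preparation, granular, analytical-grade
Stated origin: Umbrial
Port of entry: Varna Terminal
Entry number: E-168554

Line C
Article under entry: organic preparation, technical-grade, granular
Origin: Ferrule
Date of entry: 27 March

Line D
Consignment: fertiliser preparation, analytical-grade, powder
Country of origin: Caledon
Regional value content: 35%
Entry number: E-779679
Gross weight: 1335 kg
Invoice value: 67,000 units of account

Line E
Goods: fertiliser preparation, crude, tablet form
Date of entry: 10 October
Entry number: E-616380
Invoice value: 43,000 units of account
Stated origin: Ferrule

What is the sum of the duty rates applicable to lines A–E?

Line A: organic → 07.01; tablet form → 07.01.01; crude → 07.01.01.01. Scheduled 33%. Caledon agreement on 07.01: RVC ≥ 40% → 18% available; preferential 18%. → 18%.
Line B: organic → 07.01; granular → 07.01.02; analytical-grade → 07.01.02.02. Scheduled 38%. No special measure applies. → 38%.
Line C: organic → 07.01; granular → 07.01.02; technical-grade → 07.01.02.01. Scheduled 26%. No special measure applies. → 26%.
Line D: fertiliser → 07.02; powder → 07.02.02; analytical-grade → 07.02.02.03. Scheduled 13%. Caledon agreement on 07.01: 07.02.02.03 not covered. → 13%.
Line E: fertiliser → 07.02; tablet form → 07.02.01; crude → 07.02.01.01. Scheduled 6%. No special measure applies. → 6%.
Sum: 18% + 38% + 26% + 13% + 6% = 101%.

101%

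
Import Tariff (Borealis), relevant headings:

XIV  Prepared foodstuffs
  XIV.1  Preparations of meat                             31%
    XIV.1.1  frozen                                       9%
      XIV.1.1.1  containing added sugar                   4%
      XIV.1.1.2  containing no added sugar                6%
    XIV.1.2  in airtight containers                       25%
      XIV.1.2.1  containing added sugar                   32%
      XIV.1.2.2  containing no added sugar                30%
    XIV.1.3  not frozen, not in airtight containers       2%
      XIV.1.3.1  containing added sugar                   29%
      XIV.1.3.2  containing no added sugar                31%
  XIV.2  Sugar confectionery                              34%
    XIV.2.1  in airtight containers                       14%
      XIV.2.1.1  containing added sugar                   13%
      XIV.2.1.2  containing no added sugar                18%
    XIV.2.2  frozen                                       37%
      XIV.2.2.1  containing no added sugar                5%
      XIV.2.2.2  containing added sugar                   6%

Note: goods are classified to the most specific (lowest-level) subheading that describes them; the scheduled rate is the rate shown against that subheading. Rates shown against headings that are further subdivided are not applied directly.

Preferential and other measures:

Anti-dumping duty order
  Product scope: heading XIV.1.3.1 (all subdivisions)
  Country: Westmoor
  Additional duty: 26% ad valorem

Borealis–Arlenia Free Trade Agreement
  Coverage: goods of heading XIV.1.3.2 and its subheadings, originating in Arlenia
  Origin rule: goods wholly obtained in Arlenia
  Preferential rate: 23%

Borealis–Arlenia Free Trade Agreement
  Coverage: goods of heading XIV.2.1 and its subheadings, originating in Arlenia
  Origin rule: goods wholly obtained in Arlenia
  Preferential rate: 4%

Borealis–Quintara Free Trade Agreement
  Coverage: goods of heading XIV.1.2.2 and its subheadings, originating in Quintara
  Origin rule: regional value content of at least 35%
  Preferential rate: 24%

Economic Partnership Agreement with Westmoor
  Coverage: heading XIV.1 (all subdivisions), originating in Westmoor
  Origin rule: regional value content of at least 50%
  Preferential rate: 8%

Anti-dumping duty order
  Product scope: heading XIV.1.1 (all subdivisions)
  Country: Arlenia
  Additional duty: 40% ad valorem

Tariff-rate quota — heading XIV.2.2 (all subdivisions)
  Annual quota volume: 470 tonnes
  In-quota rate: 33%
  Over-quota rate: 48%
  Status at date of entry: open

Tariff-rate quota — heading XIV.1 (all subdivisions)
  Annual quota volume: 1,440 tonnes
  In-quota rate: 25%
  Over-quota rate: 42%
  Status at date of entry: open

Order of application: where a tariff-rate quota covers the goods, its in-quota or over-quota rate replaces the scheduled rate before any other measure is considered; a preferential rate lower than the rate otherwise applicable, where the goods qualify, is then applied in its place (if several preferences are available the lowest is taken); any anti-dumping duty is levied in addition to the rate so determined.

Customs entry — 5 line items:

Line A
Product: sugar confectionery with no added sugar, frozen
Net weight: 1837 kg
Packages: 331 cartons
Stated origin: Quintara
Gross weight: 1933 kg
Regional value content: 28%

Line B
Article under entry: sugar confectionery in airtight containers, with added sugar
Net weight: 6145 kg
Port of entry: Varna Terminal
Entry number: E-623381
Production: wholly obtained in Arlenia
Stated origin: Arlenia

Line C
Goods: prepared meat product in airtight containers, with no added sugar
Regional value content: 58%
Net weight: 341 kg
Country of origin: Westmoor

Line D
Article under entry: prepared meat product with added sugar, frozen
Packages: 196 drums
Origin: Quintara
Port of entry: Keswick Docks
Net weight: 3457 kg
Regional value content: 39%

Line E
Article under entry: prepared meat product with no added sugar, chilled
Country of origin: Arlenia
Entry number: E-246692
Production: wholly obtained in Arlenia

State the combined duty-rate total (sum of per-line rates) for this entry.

93%

Line A: sugar confectionery → XIV.2; frozen → XIV.2.2; with no added sugar → XIV.2.2.1. Scheduled 5%. quota on XIV.2.2 open → in-quota 33%; Quintara agreement on XIV.1.2.2: XIV.2.2.1 not covered. → 33%.
Line B: sugar confectionery → XIV.2; in airtight containers → XIV.2.1; with added sugar → XIV.2.1.1. Scheduled 13%. Arlenia agreement on XIV.1.3.2: XIV.2.1.1 not covered; Arlenia agreement on XIV.2.1: wholly obtained → 4% available; preferential 4%. → 4%.
Line C: prepared meat product → XIV.1; in airtight containers → XIV.1.2; with no added sugar → XIV.1.2.2. Scheduled 30%. quota on XIV.1 open → in-quota 25%; Westmoor agreement on XIV.1: RVC ≥ 50% → 8% available; preferential 8%. → 8%.
Line D: prepared meat product → XIV.1; frozen → XIV.1.1; with added sugar → XIV.1.1.1. Scheduled 4%. quota on XIV.1 open → in-quota 25%; Quintara agreement on XIV.1.2.2: XIV.1.1.1 not covered. → 25%.
Line E: prepared meat product → XIV.1; chilled → XIV.1.3; with no added sugar → XIV.1.3.2. Scheduled 31%. quota on XIV.1 open → in-quota 25%; Arlenia agreement on XIV.1.3.2: wholly obtained → 23% available; Arlenia agreement on XIV.2.1: XIV.1.3.2 not covered; preferential 23%. → 23%.
Sum: 33% + 4% + 8% + 25% + 23% = 93%.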